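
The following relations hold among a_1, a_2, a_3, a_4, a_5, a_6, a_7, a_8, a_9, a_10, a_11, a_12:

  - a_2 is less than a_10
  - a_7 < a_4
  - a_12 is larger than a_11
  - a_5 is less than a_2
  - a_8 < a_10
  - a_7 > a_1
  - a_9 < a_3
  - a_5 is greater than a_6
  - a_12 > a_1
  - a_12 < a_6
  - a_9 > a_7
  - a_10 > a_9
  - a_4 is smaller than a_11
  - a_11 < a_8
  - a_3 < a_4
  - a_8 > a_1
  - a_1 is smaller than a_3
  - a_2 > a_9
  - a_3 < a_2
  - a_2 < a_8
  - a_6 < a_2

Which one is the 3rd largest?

The consecutive relations fix a unique order: a_1 < a_7 < a_9 < a_3 < a_4 < a_11 < a_12 < a_6 < a_5 < a_2 < a_8 < a_10.
Counting 3 from the largest end gives a_2.

a_2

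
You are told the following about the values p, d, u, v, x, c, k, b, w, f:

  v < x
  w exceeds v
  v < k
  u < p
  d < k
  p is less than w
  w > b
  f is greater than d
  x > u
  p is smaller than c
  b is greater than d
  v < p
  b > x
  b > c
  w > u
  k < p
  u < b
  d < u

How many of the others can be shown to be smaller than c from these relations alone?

The elements the relations force below c are d, v, u, k, p — no chain reaches any other.
That is 5.

5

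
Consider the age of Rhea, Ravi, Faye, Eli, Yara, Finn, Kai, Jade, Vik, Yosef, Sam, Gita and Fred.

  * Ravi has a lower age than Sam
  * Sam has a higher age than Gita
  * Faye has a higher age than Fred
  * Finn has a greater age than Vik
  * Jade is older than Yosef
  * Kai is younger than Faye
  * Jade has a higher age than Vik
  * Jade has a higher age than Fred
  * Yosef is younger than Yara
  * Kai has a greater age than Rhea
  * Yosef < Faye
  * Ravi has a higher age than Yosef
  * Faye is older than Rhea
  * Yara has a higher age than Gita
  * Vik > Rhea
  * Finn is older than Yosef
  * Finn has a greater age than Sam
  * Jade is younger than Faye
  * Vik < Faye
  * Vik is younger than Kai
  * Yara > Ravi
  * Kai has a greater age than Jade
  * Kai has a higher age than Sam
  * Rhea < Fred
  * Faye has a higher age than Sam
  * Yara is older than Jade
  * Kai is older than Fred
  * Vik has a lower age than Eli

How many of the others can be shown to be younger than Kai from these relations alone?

The elements the relations force below Kai are Yosef, Rhea, Fred, Ravi, Vik, Gita, Sam, Jade — no chain reaches any other.
That is 8.

8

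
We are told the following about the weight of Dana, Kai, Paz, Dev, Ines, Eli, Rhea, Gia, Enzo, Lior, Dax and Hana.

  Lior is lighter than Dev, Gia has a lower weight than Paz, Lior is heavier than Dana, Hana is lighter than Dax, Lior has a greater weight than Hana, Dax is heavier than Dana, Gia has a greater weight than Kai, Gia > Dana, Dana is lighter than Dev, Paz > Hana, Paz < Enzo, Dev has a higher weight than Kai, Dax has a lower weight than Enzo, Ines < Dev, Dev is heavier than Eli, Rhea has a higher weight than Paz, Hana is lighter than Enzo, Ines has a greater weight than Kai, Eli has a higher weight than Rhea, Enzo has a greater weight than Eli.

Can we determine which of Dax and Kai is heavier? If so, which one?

Following every chain through Kai: above Kai we get Gia, Paz, Rhea, Eli, Ines, Dev, Enzo.
Dax is not reached, and no chain runs the other way from Dax to Kai.
So the given relations leave the order of Kai and Dax undetermined.

undetermined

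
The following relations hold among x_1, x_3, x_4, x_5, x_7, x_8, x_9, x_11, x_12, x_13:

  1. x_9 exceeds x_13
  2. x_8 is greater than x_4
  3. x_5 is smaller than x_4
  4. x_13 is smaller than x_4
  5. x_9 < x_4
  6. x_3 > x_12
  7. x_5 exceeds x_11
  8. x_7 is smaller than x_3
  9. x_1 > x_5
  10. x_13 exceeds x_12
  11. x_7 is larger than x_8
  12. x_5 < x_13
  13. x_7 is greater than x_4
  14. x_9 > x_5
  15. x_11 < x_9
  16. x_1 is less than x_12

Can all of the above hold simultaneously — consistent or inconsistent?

consistent

The single ordering x_11 < x_5 < x_1 < x_12 < x_13 < x_9 < x_4 < x_8 < x_7 < x_3 satisfies every listed relation, so no contradiction arises.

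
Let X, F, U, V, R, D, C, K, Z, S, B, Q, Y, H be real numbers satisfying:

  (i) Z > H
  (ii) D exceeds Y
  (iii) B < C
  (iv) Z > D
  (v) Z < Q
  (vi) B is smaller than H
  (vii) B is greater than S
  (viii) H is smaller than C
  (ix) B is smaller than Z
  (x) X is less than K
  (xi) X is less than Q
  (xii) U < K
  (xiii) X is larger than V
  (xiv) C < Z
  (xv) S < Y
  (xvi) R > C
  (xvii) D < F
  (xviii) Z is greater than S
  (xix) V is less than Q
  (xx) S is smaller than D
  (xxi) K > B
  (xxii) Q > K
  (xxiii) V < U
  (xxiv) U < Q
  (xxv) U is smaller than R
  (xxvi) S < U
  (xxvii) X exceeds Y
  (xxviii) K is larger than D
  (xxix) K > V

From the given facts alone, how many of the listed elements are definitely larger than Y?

The elements the relations force above Y are X, D, Z, K, Q, F — no chain reaches any other.
That is 6.

6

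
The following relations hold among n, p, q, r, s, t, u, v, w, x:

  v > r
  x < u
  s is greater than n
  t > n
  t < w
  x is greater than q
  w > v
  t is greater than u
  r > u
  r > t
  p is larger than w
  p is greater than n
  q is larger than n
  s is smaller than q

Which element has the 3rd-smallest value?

Piecing the relations together gives one ordering: n < s < q < x < u < t < r < v < w < p.
The 3rd smallest is q.

q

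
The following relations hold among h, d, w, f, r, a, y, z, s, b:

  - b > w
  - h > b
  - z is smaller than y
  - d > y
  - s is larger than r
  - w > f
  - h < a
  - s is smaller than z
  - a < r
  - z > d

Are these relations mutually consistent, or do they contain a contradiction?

inconsistent

Chaining the given relations yields z < y < d, so z < d. But one relation states d < z. These cannot both hold.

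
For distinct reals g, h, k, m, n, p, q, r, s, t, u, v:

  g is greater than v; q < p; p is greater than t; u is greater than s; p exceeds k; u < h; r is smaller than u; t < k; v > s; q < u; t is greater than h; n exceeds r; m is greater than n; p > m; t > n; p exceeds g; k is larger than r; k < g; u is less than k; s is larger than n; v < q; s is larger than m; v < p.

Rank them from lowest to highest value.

The consecutive links are each given: r < n; n < m; m < s; s < v; v < q; q < u; u < h; h < t; t < k; k < g; g < p.

r < n < m < s < v < q < u < h < t < k < g < p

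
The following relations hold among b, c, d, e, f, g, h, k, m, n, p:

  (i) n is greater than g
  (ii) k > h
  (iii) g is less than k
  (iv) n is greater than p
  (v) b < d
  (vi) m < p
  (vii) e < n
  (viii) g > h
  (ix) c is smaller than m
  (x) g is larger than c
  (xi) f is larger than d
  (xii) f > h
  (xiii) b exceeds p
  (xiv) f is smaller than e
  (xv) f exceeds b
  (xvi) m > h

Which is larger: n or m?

m < p and p < b give m < b.
With b < d: m < p < b < d.
Then d < f extends the chain to f.
Then f < e extends the chain to e.
Then e < n extends the chain to n.
So m < n; n is the larger of the two.

n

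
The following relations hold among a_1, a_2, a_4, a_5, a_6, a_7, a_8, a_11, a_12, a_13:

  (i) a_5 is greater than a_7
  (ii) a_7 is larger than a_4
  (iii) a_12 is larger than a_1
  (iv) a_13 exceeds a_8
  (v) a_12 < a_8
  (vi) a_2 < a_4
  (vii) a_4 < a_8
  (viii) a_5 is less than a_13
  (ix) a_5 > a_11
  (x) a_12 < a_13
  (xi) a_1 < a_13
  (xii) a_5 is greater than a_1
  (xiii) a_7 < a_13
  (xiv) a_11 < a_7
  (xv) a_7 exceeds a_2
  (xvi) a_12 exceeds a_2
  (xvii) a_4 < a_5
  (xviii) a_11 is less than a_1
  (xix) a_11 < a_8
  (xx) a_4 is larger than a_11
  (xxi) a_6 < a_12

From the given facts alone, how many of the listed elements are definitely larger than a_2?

From a_2 the given relations immediately reach a_4, a_7, a_12.
From those, a_5, a_8, a_13 — 6 in total.
No other element is forced above a_2 by the given relations, so the count is 6.

6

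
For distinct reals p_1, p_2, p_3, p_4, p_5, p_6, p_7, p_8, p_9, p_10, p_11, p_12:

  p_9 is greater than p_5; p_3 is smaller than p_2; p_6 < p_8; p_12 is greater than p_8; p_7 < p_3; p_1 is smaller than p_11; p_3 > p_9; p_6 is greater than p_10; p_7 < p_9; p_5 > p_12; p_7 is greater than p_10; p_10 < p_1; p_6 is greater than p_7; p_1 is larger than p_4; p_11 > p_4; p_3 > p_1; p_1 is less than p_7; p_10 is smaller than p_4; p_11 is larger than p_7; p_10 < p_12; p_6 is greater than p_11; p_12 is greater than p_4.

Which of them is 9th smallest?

Piecing the relations together gives one ordering: p_10 < p_4 < p_1 < p_7 < p_11 < p_6 < p_8 < p_12 < p_5 < p_9 < p_3 < p_2.
The 9th smallest is p_5.

p_5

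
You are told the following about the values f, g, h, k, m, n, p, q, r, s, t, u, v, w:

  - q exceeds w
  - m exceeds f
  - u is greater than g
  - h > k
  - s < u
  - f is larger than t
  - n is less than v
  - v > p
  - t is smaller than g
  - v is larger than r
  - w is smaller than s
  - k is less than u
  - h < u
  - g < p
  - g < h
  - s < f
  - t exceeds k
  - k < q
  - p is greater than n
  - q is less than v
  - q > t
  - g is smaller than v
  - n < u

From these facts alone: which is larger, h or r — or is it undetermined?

Following every chain through r: above r we get v.
h is not reached, and no chain runs the other way from h to r.
So the given relations leave the order of r and h undetermined.

undetermined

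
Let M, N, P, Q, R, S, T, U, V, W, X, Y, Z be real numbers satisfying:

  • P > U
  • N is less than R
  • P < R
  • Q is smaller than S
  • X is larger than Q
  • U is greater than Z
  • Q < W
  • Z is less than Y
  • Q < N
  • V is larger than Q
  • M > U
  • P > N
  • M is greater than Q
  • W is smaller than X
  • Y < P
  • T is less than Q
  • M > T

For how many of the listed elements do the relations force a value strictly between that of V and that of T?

The relations place T below V. An element lies strictly between them when it is forced above T and also forced below V.
Above T: {Q, N, W, P, X, M, R, S}. Below V: {Q}.
Intersection: {Q} — 1.

1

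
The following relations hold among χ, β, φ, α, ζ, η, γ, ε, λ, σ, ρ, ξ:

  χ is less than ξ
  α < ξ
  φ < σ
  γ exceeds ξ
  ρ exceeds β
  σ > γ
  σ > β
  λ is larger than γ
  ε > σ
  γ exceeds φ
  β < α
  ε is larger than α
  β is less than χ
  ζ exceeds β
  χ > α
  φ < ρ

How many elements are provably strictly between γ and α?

2

The relations place α below γ. An element lies strictly between them when it is forced above α and also forced below γ.
Above α: {χ, ξ, σ, λ, ε}. Below γ: {β, φ, χ, ξ}.
Intersection: {χ, ξ} — 2.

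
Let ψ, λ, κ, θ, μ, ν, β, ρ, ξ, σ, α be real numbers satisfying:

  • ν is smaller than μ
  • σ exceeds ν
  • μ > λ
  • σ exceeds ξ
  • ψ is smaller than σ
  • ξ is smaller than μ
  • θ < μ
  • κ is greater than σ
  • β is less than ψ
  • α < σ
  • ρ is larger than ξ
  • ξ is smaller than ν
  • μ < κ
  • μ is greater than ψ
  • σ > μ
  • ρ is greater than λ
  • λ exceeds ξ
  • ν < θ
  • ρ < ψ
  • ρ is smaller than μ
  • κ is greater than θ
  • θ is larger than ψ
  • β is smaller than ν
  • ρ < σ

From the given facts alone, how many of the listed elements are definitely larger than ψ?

From ψ the given relations immediately reach θ, μ, σ.
From those, κ — 4 in total.
No other element is forced above ψ by the given relations, so the count is 4.

4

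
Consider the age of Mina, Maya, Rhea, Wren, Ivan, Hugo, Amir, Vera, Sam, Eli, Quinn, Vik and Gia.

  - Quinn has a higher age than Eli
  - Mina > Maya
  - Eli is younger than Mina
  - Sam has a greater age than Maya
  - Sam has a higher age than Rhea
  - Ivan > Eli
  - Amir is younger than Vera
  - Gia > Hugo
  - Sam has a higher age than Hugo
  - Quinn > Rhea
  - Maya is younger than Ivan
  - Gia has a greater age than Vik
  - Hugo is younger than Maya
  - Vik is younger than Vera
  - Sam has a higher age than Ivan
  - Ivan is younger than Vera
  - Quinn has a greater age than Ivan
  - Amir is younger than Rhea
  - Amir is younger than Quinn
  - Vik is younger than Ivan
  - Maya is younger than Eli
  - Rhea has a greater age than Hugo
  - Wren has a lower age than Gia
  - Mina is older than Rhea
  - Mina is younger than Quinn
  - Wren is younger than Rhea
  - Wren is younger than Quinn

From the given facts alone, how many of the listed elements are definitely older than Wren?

Directly above Wren: Rhea, Gia, Quinn.
One step further: Mina, Sam (5 so far).
No other element is forced above Wren by the given relations, so the count is 5.

5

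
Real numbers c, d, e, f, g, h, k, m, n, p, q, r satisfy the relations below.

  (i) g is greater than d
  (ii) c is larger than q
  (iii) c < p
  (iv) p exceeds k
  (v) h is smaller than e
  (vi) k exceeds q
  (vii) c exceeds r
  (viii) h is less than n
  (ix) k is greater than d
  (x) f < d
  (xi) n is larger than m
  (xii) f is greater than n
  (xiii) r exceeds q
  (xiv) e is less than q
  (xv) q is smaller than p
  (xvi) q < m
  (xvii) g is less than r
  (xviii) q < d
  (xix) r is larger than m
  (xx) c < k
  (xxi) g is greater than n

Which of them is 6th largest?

d

Piecing the relations together gives one ordering: h < e < q < m < n < f < d < g < r < c < k < p.
The 6th largest is d.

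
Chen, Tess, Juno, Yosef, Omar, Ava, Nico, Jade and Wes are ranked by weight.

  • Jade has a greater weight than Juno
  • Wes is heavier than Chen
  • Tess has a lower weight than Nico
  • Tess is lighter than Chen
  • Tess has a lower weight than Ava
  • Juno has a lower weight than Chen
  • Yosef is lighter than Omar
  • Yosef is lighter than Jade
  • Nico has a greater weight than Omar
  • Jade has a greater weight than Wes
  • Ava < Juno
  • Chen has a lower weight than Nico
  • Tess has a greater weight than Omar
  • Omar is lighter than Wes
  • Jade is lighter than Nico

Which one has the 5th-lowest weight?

Juno

Chaining the given pairs: Yosef < Omar < Tess < Ava < Juno < Chen < Wes < Jade < Nico.
Counting 5 from the smallest end gives Juno.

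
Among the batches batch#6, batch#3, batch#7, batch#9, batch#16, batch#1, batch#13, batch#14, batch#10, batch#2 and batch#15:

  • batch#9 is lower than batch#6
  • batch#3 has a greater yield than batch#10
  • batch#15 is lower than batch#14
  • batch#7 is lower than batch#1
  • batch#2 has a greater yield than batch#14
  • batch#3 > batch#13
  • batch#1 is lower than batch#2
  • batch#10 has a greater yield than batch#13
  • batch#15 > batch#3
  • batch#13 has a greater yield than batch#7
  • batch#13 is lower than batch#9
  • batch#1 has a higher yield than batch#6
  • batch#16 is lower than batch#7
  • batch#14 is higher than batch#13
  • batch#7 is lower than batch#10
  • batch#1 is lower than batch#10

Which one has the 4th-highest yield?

Chaining the given pairs: batch#16 < batch#7 < batch#13 < batch#9 < batch#6 < batch#1 < batch#10 < batch#3 < batch#15 < batch#14 < batch#2.
The 4th largest is batch#3.

batch#3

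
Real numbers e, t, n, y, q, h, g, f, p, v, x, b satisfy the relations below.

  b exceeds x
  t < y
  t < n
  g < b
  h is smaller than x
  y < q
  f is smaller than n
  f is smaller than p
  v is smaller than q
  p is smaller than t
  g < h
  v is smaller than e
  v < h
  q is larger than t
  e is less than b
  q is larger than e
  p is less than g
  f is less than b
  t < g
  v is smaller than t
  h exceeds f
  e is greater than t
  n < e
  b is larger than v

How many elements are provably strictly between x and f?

Chaining upward from f reaches: p, t, n, y, g, e, h, b, q.
Chaining downward from x reaches: v, p, t, g, h.
Strictly between f and x are those in both lists: p, t, g, h — 4 elements.

4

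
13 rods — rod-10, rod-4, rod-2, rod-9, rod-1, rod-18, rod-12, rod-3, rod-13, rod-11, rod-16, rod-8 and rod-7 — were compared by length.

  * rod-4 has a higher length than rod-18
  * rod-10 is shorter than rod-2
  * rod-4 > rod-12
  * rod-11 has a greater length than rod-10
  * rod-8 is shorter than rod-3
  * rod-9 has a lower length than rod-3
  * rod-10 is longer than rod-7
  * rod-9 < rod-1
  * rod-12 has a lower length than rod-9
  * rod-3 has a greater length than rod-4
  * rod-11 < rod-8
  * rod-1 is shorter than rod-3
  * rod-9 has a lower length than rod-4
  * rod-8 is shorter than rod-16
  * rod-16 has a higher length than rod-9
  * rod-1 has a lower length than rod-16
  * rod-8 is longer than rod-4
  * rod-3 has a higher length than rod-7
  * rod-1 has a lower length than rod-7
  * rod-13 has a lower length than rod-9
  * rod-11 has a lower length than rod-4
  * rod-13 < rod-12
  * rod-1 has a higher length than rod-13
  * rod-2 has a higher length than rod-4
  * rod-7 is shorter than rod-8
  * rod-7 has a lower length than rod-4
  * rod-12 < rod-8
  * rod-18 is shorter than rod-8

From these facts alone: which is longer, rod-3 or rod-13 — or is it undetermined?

rod-13 < rod-12 and rod-12 < rod-9 give rod-13 < rod-9.
Then rod-9 < rod-1 extends the chain to rod-1.
With rod-1 < rod-7: rod-13 < rod-12 < rod-9 < rod-1 < rod-7.
With rod-7 < rod-10: rod-13 < rod-12 < rod-9 < rod-1 < rod-7 < rod-10.
With rod-10 < rod-11: rod-13 < rod-12 < rod-9 < rod-1 < rod-7 < rod-10 < rod-11.
Then rod-11 < rod-4 extends the chain to rod-4.
With rod-4 < rod-8: rod-13 < rod-12 < rod-9 < rod-1 < rod-7 < rod-10 < rod-11 < rod-4 < rod-8.
With rod-8 < rod-3: rod-13 < rod-12 < rod-9 < rod-1 < rod-7 < rod-10 < rod-11 < rod-4 < rod-8 < rod-3.
So rod-3 is longer.

rod-3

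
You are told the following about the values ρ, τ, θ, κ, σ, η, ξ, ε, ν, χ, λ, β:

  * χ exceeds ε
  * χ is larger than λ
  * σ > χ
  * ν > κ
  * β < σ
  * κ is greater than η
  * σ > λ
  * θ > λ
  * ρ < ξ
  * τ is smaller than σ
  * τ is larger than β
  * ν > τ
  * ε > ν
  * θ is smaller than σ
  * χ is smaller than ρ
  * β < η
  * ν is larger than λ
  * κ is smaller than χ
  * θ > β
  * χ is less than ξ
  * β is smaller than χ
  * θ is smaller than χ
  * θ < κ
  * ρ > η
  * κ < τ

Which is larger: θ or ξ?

θ < κ < τ < ν < ε < χ < ρ < ξ, by transitivity through κ, τ, ν, ε, χ, ρ.
So θ < ξ; ξ is the larger of the two.

ξ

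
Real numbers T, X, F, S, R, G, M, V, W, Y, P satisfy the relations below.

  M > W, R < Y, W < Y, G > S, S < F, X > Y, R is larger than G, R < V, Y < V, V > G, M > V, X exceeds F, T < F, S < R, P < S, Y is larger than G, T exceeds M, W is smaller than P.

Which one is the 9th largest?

Chaining the given pairs: W < P < S < G < R < Y < V < M < T < F < X.
Counting 9 from the largest end gives S.

S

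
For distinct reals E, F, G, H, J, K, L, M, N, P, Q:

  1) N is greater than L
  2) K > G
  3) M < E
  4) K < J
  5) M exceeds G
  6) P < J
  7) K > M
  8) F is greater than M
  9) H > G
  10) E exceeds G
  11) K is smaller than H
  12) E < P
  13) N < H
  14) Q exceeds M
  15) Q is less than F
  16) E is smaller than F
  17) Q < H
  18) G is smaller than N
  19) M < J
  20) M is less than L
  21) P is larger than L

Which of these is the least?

G

Chaining upward from G: directly above it, M, K, N, E, H; then L, Q, F, P, J.
That covers every other element, and nothing is given below G, so G is the least.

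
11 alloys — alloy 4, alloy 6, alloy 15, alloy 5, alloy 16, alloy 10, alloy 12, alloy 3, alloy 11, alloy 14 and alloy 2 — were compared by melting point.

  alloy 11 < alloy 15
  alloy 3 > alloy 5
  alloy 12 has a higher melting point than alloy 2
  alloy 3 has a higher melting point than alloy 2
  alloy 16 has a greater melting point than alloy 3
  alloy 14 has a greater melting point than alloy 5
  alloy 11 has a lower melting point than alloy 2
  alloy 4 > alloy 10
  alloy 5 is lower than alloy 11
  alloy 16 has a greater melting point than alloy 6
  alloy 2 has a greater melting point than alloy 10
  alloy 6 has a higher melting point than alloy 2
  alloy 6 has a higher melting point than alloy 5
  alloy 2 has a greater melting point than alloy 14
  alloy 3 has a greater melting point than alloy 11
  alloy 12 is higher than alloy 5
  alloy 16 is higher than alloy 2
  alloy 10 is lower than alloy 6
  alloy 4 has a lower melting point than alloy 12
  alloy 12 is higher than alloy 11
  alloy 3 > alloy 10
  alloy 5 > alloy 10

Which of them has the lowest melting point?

alloy 10

alloy 5 is not least since alloy 10 < alloy 5; alloy 11 is not least since alloy 5 < alloy 11; alloy 15 is not least since alloy 11 < alloy 15; alloy 14 is not least since alloy 5 < alloy 14; alloy 2 is not least since alloy 10 < alloy 2; alloy 3 is not least since alloy 5 < alloy 3; alloy 6 is not least since alloy 2 < alloy 6; alloy 4 is not least since alloy 10 < alloy 4; alloy 12 is not least since alloy 4 < alloy 12; alloy 16 is not least since alloy 2 < alloy 16.
Only alloy 10 has nothing below it, so alloy 10 is the lowest melting point.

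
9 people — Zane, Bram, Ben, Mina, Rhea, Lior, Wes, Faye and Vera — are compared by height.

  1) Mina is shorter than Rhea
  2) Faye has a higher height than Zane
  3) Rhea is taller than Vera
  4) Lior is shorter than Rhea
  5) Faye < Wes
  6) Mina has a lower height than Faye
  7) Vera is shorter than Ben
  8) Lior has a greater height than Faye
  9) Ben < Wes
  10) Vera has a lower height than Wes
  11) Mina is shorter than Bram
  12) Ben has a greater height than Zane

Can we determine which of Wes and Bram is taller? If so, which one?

undetermined

Following every chain through Bram: below Bram we get Mina.
Wes is not reached, and no chain runs the other way from Wes to Bram.
So the given relations leave the order of Bram and Wes undetermined.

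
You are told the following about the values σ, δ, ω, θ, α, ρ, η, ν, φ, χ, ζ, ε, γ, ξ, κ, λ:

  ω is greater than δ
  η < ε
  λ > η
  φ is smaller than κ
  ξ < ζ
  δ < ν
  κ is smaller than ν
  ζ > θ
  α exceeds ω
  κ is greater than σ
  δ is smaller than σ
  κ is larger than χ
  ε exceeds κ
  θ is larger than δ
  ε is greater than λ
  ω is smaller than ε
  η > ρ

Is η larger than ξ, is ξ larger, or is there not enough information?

Following every chain through ξ: above ξ we get ζ.
η is not reached, and no chain runs the other way from η to ξ.
So the given relations leave the order of ξ and η undetermined.

undetermined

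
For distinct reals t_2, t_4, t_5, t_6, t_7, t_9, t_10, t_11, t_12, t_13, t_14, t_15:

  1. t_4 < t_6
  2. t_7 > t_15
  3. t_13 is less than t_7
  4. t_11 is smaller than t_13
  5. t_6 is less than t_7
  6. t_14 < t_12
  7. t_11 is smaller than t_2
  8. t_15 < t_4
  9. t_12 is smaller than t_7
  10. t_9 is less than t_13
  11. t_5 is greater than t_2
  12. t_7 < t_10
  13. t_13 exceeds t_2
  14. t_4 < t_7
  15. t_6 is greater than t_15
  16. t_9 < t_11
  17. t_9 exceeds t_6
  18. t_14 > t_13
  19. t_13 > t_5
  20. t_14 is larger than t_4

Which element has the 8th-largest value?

t_11

Chaining the given pairs: t_15 < t_4 < t_6 < t_9 < t_11 < t_2 < t_5 < t_13 < t_14 < t_12 < t_7 < t_10.
The 8th largest is t_11.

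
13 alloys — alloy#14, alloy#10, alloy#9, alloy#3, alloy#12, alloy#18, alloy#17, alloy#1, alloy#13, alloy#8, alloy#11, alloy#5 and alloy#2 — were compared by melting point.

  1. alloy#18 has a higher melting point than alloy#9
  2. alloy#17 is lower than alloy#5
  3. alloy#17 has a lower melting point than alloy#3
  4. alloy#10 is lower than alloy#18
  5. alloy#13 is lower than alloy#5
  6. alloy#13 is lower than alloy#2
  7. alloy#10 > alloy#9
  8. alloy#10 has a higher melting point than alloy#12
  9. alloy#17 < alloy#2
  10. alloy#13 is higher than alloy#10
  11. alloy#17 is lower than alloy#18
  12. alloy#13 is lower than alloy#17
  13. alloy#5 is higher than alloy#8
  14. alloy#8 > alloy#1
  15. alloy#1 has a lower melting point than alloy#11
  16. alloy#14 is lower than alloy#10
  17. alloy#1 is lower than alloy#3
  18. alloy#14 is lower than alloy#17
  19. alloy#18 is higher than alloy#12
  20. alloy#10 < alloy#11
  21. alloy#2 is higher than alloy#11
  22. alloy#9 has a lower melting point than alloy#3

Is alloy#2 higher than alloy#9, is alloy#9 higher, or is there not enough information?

Chaining the given relations: alloy#9 < alloy#10 < alloy#13 < alloy#17 < alloy#2.
So alloy#2 is higher.

alloy#2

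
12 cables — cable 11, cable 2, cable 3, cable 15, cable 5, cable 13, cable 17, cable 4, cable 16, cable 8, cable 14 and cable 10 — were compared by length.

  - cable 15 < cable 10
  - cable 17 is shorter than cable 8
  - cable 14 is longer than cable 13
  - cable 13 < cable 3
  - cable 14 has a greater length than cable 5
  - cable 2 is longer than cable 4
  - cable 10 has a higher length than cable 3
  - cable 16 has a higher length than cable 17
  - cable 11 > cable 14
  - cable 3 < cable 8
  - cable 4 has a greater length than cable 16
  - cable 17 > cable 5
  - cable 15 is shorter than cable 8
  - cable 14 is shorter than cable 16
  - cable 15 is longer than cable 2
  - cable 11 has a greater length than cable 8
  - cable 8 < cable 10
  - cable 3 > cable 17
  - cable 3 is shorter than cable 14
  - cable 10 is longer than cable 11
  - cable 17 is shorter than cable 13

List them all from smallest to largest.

The consecutive links are each given: cable 5 < cable 17; cable 17 < cable 13; cable 13 < cable 3; cable 3 < cable 14; cable 14 < cable 16; cable 16 < cable 4; cable 4 < cable 2; cable 2 < cable 15; cable 15 < cable 8; cable 8 < cable 11; cable 11 < cable 10.

cable 5 < cable 17 < cable 13 < cable 3 < cable 14 < cable 16 < cable 4 < cable 2 < cable 15 < cable 8 < cable 11 < cable 10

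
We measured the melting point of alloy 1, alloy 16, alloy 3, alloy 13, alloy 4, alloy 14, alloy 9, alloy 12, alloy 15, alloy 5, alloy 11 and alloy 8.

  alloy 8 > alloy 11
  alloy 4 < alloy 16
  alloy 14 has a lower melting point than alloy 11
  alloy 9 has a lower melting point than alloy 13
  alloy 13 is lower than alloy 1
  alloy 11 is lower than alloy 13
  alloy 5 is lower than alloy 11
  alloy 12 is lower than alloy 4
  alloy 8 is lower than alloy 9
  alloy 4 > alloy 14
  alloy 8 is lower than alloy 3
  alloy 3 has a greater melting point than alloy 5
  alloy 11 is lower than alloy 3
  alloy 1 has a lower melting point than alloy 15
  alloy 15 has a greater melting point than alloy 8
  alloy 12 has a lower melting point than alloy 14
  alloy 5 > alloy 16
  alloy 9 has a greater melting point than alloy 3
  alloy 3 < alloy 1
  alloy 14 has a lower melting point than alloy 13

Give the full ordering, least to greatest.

alloy 12 < alloy 14 < alloy 4 < alloy 16 < alloy 5 < alloy 11 < alloy 8 < alloy 3 < alloy 9 < alloy 13 < alloy 1 < alloy 15

The consecutive links are each given: alloy 12 < alloy 14; alloy 14 < alloy 4; alloy 4 < alloy 16; alloy 16 < alloy 5; alloy 5 < alloy 11; alloy 11 < alloy 8; alloy 8 < alloy 3; alloy 3 < alloy 9; alloy 9 < alloy 13; alloy 13 < alloy 1; alloy 1 < alloy 15.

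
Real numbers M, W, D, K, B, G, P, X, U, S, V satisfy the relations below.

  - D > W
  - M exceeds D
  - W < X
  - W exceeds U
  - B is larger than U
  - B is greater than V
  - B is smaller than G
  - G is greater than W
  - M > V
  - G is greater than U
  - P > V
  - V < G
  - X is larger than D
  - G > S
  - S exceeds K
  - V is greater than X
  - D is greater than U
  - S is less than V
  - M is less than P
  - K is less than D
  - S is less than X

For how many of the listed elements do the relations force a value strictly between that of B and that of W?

The relations place W below B. An element lies strictly between them when it is forced above W and also forced below B.
Above W: {D, X, V, M, G, P}. Below B: {U, K, D, S, X, V}.
Intersection: {D, X, V} — 3.

3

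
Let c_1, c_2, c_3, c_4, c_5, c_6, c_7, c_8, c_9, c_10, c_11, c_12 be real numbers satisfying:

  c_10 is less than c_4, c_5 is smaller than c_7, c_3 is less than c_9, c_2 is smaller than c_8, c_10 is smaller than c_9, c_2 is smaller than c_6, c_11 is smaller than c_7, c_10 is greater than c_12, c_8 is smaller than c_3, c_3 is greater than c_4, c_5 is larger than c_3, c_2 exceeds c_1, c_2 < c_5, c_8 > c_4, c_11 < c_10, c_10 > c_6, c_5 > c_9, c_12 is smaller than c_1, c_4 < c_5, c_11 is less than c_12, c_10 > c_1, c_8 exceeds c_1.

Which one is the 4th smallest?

c_2

Piecing the relations together gives one ordering: c_11 < c_12 < c_1 < c_2 < c_6 < c_10 < c_4 < c_8 < c_3 < c_9 < c_5 < c_7.
Counting 4 from the smallest end gives c_2.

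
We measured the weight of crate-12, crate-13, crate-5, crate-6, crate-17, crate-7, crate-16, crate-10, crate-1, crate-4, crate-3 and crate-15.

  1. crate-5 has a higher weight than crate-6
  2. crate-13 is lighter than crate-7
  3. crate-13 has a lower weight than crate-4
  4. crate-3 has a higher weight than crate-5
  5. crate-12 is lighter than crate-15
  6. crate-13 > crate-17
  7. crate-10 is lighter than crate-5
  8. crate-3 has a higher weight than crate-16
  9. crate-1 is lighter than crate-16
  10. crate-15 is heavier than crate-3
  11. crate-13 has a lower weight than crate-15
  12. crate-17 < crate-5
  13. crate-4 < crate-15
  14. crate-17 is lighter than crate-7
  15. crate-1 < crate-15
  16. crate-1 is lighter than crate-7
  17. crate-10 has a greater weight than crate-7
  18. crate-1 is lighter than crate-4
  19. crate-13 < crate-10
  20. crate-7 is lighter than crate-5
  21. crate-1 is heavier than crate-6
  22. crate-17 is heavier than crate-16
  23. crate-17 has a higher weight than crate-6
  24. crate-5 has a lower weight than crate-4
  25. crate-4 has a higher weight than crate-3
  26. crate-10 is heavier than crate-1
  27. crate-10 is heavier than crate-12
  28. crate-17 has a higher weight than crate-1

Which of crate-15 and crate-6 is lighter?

The relevant relations are crate-6 < crate-1; crate-1 < crate-16; crate-16 < crate-17; crate-17 < crate-13; crate-13 < crate-7; crate-7 < crate-10; crate-10 < crate-5; crate-5 < crate-3; crate-3 < crate-4; crate-4 < crate-15.
Together: crate-6 < crate-1 < crate-16 < crate-17 < crate-13 < crate-7 < crate-10 < crate-5 < crate-3 < crate-4 < crate-15.
So crate-6 < crate-15; crate-6 is the lighter of the two.

crate-6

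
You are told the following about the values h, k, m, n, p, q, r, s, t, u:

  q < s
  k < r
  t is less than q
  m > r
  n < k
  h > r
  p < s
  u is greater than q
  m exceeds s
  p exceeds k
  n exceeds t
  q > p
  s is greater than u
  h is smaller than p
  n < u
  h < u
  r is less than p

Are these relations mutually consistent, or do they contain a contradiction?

The single ordering t < n < k < r < h < p < q < u < s < m satisfies every listed relation, so no contradiction arises.

consistent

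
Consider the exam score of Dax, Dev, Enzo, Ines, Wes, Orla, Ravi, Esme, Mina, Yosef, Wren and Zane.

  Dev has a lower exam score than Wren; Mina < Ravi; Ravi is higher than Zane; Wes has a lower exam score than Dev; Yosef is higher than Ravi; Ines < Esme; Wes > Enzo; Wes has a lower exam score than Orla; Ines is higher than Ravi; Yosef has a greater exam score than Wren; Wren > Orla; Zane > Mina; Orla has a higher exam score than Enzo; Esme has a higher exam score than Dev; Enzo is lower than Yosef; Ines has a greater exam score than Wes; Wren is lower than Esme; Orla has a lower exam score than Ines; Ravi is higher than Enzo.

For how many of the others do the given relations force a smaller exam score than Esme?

Directly below Esme: Ines, Dev, Wren.
One step further: Wes, Ravi, Orla (6 so far).
One step further: Mina, Enzo, Zane (9 so far).
No other element is forced below Esme by the given relations, so the count is 9.

9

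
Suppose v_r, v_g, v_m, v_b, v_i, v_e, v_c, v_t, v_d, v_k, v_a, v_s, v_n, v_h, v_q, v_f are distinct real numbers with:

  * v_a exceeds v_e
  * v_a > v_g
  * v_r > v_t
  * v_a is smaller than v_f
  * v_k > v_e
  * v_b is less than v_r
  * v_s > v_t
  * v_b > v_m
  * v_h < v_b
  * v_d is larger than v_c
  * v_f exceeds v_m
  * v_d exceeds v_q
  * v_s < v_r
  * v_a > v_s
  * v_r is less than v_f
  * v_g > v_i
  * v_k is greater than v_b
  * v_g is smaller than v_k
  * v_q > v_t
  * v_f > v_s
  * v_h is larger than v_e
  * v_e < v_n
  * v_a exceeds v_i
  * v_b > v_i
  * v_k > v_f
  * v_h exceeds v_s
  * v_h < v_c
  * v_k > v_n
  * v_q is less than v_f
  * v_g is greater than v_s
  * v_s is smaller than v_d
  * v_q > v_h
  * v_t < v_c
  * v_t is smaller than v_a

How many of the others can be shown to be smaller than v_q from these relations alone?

The elements the relations force below v_q are v_t, v_s, v_e, v_h — no chain reaches any other.
That is 4.

4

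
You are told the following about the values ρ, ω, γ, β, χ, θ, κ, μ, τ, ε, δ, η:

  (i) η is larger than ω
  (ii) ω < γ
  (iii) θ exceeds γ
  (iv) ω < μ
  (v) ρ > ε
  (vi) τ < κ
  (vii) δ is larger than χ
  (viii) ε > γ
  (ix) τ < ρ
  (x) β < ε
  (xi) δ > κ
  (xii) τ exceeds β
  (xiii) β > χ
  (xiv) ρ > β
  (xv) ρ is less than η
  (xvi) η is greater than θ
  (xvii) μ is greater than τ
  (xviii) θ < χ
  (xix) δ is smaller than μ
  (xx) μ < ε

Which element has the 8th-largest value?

Piecing the relations together gives one ordering: ω < γ < θ < χ < β < τ < κ < δ < μ < ε < ρ < η.
Counting 8 from the largest end gives β.

β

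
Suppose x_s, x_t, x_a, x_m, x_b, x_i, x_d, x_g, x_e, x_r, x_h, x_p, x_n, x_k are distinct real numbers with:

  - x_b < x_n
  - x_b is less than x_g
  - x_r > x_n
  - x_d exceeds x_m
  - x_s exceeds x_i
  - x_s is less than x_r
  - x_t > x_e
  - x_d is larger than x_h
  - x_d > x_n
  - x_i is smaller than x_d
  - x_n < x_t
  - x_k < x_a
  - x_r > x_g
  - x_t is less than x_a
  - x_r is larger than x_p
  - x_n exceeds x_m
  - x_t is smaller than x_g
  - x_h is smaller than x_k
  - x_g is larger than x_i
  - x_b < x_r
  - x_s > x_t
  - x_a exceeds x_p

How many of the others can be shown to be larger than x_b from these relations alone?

7

From x_b the given relations immediately reach x_n, x_g, x_r.
From those, x_t, x_d — 5 in total.
From those, x_s, x_a — 7 in total.
Nothing else is reachable above x_b; 7 in all.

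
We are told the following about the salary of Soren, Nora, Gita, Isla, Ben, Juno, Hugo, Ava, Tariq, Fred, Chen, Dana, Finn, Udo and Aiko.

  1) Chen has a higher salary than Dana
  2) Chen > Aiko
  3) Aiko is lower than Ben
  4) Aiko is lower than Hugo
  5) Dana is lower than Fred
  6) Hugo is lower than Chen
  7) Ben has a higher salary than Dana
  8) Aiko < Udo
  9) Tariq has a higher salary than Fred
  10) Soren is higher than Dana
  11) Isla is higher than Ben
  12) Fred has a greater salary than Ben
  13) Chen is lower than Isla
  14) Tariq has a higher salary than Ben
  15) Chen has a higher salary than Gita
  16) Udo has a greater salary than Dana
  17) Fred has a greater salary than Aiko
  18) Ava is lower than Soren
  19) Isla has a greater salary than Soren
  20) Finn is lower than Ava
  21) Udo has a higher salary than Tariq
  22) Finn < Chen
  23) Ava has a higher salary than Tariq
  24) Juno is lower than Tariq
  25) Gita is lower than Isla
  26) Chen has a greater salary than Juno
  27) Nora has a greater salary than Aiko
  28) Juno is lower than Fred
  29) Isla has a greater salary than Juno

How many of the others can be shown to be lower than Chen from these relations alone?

From Chen the given relations immediately reach Aiko, Gita, Dana, Juno, Finn, Hugo.
No other element is forced below Chen by the given relations, so the count is 6.

6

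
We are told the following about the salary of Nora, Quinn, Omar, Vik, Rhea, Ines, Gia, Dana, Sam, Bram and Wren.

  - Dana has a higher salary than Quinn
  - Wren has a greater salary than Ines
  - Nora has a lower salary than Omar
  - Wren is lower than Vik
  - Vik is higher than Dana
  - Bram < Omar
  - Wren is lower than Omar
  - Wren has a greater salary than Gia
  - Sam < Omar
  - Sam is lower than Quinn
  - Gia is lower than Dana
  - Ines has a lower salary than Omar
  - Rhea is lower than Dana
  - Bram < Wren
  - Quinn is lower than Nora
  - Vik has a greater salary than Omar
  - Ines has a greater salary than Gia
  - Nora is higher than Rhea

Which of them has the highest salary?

Chaining downward from Vik: directly below it, Dana, Wren, Omar; then Gia, Sam, Quinn, Rhea, Ines, Bram, Nora.
That covers every other element, and nothing is given above Vik, so Vik is the highest salary.

Vik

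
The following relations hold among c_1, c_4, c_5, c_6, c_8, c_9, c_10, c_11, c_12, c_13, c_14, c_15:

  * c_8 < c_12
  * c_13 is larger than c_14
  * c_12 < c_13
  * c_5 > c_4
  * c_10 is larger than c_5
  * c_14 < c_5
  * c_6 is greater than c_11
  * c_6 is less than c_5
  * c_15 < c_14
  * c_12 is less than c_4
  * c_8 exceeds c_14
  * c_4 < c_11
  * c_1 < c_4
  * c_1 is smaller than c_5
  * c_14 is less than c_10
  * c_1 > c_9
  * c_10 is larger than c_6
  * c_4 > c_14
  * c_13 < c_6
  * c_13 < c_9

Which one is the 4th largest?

c_11

Piecing the relations together gives one ordering: c_15 < c_14 < c_8 < c_12 < c_13 < c_9 < c_1 < c_4 < c_11 < c_6 < c_5 < c_10.
Counting 4 from the largest end gives c_11.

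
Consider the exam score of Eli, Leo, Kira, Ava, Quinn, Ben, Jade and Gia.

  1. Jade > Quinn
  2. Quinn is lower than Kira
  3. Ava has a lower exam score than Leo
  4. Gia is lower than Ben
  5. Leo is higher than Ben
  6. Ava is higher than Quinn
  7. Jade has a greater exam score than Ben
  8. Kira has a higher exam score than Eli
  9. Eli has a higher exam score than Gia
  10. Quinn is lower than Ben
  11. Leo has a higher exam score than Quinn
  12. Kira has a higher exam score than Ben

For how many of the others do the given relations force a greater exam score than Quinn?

5

The elements the relations force above Quinn are Ava, Ben, Jade, Kira, Leo — no chain reaches any other.
That is 5.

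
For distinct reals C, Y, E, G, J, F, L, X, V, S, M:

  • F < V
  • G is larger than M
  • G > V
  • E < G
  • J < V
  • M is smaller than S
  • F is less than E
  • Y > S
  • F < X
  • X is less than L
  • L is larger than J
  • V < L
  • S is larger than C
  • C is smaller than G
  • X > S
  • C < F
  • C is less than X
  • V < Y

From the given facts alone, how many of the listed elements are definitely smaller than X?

From X the given relations immediately reach C, S, F.
From those, M — 4 in total.
Nothing else is reachable below X; 4 in all.

4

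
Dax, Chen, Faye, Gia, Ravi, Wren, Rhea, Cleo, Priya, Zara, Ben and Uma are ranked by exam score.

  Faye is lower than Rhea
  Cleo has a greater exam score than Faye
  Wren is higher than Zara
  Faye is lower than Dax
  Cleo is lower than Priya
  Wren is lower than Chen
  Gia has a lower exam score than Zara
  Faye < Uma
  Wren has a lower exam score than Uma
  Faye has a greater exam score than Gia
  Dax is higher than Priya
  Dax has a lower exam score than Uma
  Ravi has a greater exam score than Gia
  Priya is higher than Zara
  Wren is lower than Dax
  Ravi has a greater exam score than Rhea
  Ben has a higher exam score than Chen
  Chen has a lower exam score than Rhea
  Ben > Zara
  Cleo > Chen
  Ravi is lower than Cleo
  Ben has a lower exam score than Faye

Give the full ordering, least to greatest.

The consecutive links are each given: Gia < Zara; Zara < Wren; Wren < Chen; Chen < Ben; Ben < Faye; Faye < Rhea; Rhea < Ravi; Ravi < Cleo; Cleo < Priya; Priya < Dax; Dax < Uma.

Gia < Zara < Wren < Chen < Ben < Faye < Rhea < Ravi < Cleo < Priya < Dax < Uma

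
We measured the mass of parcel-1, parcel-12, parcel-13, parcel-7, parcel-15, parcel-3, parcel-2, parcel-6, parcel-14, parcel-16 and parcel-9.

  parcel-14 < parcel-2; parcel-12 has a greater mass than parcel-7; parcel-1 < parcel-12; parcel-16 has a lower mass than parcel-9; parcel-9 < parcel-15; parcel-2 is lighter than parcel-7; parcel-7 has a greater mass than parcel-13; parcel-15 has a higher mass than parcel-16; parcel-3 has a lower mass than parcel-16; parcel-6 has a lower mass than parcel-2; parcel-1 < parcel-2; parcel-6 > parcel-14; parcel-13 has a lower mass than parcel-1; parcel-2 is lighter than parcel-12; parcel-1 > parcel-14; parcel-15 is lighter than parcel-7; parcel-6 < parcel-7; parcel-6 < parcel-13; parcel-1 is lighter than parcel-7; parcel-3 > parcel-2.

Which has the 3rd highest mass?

The consecutive relations fix a unique order: parcel-14 < parcel-6 < parcel-13 < parcel-1 < parcel-2 < parcel-3 < parcel-16 < parcel-9 < parcel-15 < parcel-7 < parcel-12.
The 3rd largest is parcel-15.

parcel-15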